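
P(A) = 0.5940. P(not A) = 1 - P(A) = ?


P(not A) = 1 - 0.5940 = 0.4060

P(not A) = 0.4060


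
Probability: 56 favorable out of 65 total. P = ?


P = 56/65 = 0.8615

P = 0.8615


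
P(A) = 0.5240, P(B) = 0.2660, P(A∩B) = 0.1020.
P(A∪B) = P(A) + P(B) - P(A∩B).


P(A∪B) = 0.5240 + 0.2660 - 0.1020
= 0.7900 - 0.1020
= 0.6880

P(A∪B) = 0.6880


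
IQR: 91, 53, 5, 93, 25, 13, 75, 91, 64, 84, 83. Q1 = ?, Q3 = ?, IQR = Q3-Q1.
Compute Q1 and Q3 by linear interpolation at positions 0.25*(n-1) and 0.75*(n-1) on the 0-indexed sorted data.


Sorted: 5, 13, 25, 53, 64, 75, 83, 84, 91, 91, 93
Q1 (25th %ile) = 39.0000
Q3 (75th %ile) = 87.5000
IQR = 87.5000 - 39.0000 = 48.5000

IQR = 48.5000


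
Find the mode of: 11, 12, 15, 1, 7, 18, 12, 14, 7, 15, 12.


Frequencies: 1:1, 7:2, 11:1, 12:3, 14:1, 15:2, 18:1
Max frequency = 3
Mode = 12

Mode = 12


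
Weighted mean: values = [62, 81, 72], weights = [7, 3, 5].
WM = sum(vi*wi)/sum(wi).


Numerator = 62*7 + 81*3 + 72*5 = 1037
Denominator = 7 + 3 + 5 = 15
WM = 1037/15 = 69.1333

WM = 69.1333


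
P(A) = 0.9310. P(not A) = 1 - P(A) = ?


P(not A) = 1 - 0.9310 = 0.0690

P(not A) = 0.0690


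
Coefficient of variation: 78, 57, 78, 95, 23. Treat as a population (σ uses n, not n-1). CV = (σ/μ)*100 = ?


Mean = 66.2000
SD = 24.7338
CV = (24.7338/66.2000)*100 = 37.3622%

CV = 37.3622%


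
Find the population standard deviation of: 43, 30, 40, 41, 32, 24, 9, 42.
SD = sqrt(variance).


Mean = 32.6250
Variance = 119.9844
SD = sqrt(119.9844) = 10.9537

SD = 10.9537


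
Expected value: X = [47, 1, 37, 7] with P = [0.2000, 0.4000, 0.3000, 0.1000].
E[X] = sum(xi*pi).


E[X] = 47*0.2000 + 1*0.4000 + 37*0.3000 + 7*0.1000
= 9.4000 + 0.4000 + 11.1000 + 0.7000
= 21.6000

E[X] = 21.6000


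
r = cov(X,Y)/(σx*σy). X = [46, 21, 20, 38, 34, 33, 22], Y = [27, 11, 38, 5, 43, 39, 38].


Mean X = 30.5714, Mean Y = 28.7143
SD X = 9.162924, SD Y = 13.945960
Cov = -19.551020
r = -19.551020/(9.162924*13.945960) = -0.1530

r = -0.1530


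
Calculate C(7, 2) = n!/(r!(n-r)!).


C(7,2) = 7!/(2! × 5!)
= 5040/(2 × 120)
= 21

C(7,2) = 21


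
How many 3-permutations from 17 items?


P(17,3) = 17!/14!
= 355687428096000/87178291200
= 4080

P(17,3) = 4080


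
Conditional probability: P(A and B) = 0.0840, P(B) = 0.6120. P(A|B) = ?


P(A|B) = 0.0840/0.6120 = 0.1373

P(A|B) = 0.1373


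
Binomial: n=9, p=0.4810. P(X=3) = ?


C(9,3) = 84
p^3 = 0.111285
(1-p)^6 = 0.019544
P = 84 * 0.111285 * 0.019544 = 0.1827

P(X=3) = 0.1827


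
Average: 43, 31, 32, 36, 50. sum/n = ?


Sum = 43 + 31 + 32 + 36 + 50 = 192
n = 5
Mean = 192/5 = 38.4000

Mean = 38.4000


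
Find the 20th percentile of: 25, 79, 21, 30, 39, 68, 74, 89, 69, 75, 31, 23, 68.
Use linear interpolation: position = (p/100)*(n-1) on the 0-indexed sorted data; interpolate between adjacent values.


Sorted: 21, 23, 25, 30, 31, 39, 68, 68, 69, 74, 75, 79, 89
n = 13
Index = 20/100 * 12 = 2.4000
Lower = data[2] = 25, Upper = data[3] = 30
P20 = 25 + 0.4000*(5) = 27.0000

P20 = 27.0000


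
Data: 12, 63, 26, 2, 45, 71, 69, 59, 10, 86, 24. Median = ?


Sorted: 2, 10, 12, 24, 26, 45, 59, 63, 69, 71, 86
n = 11 (odd)
Middle value = 45

Median = 45


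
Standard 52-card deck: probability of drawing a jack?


4 jacks in 52 cards
P = 4/52 = 0.0769

P = 0.0769


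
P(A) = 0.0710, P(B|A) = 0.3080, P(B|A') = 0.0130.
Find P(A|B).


P(B) = P(B|A)*P(A) + P(B|A')*P(A')
= 0.3080*0.0710 + 0.0130*0.9290
= 0.021868 + 0.012077 = 0.033945
P(A|B) = 0.021868/0.033945 = 0.6442

P(A|B) = 0.6442


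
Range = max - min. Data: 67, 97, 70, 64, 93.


Max = 97, Min = 64
Range = 97 - 64 = 33

Range = 33


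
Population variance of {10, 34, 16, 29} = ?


Mean = 22.2500
Squared deviations: 150.0625, 138.0625, 39.0625, 45.5625
Sum = 372.7500
Variance = 372.7500/4 = 93.1875

Variance = 93.1875


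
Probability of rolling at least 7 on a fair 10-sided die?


Favorable outcomes (roll ≥ 7): 4
Total outcomes = 10
P = 4/10 = 0.4000

P = 0.4000


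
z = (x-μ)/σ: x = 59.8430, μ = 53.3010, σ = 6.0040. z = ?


z = (59.8430 - 53.3010)/6.0040
= 6.5420/6.0040
= 1.0896

z = 1.0896


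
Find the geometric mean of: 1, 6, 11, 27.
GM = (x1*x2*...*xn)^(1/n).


Product = 1 × 6 × 11 × 27 = 1782
GM = 1782^(1/4) = 6.4972

GM = 6.4972


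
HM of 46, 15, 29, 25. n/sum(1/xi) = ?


Sum of reciprocals = 1/46 + 1/15 + 1/29 + 1/25 = 0.162889
HM = 4/0.162889 = 24.5567

HM = 24.5567


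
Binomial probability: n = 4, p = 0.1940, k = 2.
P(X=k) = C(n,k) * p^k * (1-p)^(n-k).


C(4,2) = 6
p^2 = 0.037636
(1-p)^2 = 0.649636
P = 6 * 0.037636 * 0.649636 = 0.1467

P(X=2) = 0.1467


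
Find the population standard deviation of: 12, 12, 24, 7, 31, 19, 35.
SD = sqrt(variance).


Mean = 20.0000
Variance = 94.2857
SD = sqrt(94.2857) = 9.7101

SD = 9.7101


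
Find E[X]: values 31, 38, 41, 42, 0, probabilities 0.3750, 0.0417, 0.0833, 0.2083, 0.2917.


E[X] = 31*0.3750 + 38*0.0417 + 41*0.0833 + 42*0.2083 + 0*0.2917
= 11.6250 + 1.5846 + 3.4153 + 8.7486 + 0
= 25.3735

E[X] = 25.3735


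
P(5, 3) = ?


P(5,3) = 5!/2!
= 120/2
= 60

P(5,3) = 60


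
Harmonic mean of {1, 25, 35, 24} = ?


Sum of reciprocals = 1/1 + 1/25 + 1/35 + 1/24 = 1.110238
HM = 4/1.110238 = 3.6028

HM = 3.6028


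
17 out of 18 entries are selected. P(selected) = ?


P = 17/18 = 0.9444

P = 0.9444


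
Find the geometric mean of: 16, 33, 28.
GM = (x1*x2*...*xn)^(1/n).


Product = 16 × 33 × 28 = 14784
GM = 14784^(1/3) = 24.5432

GM = 24.5432


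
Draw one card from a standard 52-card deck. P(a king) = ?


4 kings in 52 cards
P = 4/52 = 0.0769

P = 0.0769


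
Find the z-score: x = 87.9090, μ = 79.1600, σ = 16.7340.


z = (87.9090 - 79.1600)/16.7340
= 8.7490/16.7340
= 0.5228

z = 0.5228


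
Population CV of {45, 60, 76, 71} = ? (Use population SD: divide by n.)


Mean = 63.0000
SD = 11.8954
CV = (11.8954/63.0000)*100 = 18.8816%

CV = 18.8816%


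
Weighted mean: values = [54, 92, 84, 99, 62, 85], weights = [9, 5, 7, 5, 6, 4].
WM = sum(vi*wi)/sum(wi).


Numerator = 54*9 + 92*5 + 84*7 + 99*5 + 62*6 + 85*4 = 2741
Denominator = 9 + 5 + 7 + 5 + 6 + 4 = 36
WM = 2741/36 = 76.1389

WM = 76.1389


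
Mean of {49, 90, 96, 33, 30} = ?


Sum = 49 + 90 + 96 + 33 + 30 = 298
n = 5
Mean = 298/5 = 59.6000

Mean = 59.6000


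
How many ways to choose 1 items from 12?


C(12,1) = 12!/(1! × 11!)
= 479001600/(1 × 39916800)
= 12

C(12,1) = 12


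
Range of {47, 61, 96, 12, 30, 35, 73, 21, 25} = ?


Max = 96, Min = 12
Range = 96 - 12 = 84

Range = 84


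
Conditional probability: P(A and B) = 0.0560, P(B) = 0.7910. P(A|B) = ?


P(A|B) = 0.0560/0.7910 = 0.0708

P(A|B) = 0.0708


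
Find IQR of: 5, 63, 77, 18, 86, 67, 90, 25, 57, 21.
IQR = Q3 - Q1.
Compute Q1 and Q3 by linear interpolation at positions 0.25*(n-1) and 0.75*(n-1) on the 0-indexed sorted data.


Sorted: 5, 18, 21, 25, 57, 63, 67, 77, 86, 90
Q1 (25th %ile) = 22.0000
Q3 (75th %ile) = 74.5000
IQR = 74.5000 - 22.0000 = 52.5000

IQR = 52.5000


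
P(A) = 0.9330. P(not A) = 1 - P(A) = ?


P(not A) = 1 - 0.9330 = 0.0670

P(not A) = 0.0670


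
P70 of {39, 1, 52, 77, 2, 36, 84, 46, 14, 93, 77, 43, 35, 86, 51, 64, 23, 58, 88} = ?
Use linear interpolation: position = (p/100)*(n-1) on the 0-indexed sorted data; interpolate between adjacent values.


Sorted: 1, 2, 14, 23, 35, 36, 39, 43, 46, 51, 52, 58, 64, 77, 77, 84, 86, 88, 93
n = 19
Index = 70/100 * 18 = 12.6000
Lower = data[12] = 64, Upper = data[13] = 77
P70 = 64 + 0.6000*(13) = 71.8000

P70 = 71.8000


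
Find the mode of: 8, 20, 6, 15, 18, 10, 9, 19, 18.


Frequencies: 6:1, 8:1, 9:1, 10:1, 15:1, 18:2, 19:1, 20:1
Max frequency = 2
Mode = 18

Mode = 18


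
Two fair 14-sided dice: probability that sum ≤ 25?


Total outcomes = 14×14 = 196
Favorable (sum ≤ 25): 190
P = 190/196 = 0.9694

P = 0.9694


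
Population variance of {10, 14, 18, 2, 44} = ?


Mean = 17.6000
Squared deviations: 57.7600, 12.9600, 0.1600, 243.3600, 696.9600
Sum = 1011.2000
Variance = 1011.2000/5 = 202.2400

Variance = 202.2400


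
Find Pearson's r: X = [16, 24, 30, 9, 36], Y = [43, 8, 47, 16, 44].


Mean X = 23.0000, Mean Y = 31.6000
SD X = 9.633276, SD Y = 16.255461
Cov = 76.800000
r = 76.800000/(9.633276*16.255461) = 0.4904

r = 0.4904


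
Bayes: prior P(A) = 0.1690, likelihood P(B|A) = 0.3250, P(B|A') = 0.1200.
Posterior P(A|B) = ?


P(B) = P(B|A)*P(A) + P(B|A')*P(A')
= 0.3250*0.1690 + 0.1200*0.8310
= 0.054925 + 0.099720 = 0.154645
P(A|B) = 0.054925/0.154645 = 0.3552

P(A|B) = 0.3552


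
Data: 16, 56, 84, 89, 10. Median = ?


Sorted: 10, 16, 56, 84, 89
n = 5 (odd)
Middle value = 56

Median = 56


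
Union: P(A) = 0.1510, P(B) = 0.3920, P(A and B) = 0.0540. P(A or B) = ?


P(A∪B) = 0.1510 + 0.3920 - 0.0540
= 0.5430 - 0.0540
= 0.4890

P(A∪B) = 0.4890


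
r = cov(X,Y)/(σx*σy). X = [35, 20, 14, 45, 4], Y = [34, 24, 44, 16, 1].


Mean X = 23.6000, Mean Y = 23.8000
SD X = 14.677875, SD Y = 14.783775
Cov = 40.320000
r = 40.320000/(14.677875*14.783775) = 0.1858

r = 0.1858


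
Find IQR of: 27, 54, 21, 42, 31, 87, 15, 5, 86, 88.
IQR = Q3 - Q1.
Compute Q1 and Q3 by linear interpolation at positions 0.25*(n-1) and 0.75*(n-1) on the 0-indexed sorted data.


Sorted: 5, 15, 21, 27, 31, 42, 54, 86, 87, 88
Q1 (25th %ile) = 22.5000
Q3 (75th %ile) = 78.0000
IQR = 78.0000 - 22.5000 = 55.5000

IQR = 55.5000


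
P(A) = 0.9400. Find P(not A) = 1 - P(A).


P(not A) = 1 - 0.9400 = 0.0600

P(not A) = 0.0600


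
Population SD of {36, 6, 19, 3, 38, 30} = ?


Mean = 22.0000
Variance = 190.3333
SD = sqrt(190.3333) = 13.7961

SD = 13.7961


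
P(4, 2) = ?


P(4,2) = 4!/2!
= 24/2
= 12

P(4,2) = 12


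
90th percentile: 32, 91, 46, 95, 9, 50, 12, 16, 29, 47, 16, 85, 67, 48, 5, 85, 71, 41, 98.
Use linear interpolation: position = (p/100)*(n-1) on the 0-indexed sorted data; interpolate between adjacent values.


Sorted: 5, 9, 12, 16, 16, 29, 32, 41, 46, 47, 48, 50, 67, 71, 85, 85, 91, 95, 98
n = 19
Index = 90/100 * 18 = 16.2000
Lower = data[16] = 91, Upper = data[17] = 95
P90 = 91 + 0.2000*(4) = 91.8000

P90 = 91.8000


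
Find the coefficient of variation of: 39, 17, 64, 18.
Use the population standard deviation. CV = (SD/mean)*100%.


Mean = 34.5000
SD = 19.1638
CV = (19.1638/34.5000)*100 = 55.5472%

CV = 55.5472%


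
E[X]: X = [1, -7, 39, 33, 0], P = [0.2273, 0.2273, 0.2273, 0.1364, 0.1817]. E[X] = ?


E[X] = 1*0.2273 - 7*0.2273 + 39*0.2273 + 33*0.1364 + 0*0.1817
= 0.2273 - 1.5911 + 8.8647 + 4.5012 + 0
= 12.0021

E[X] = 12.0021


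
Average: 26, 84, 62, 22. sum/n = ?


Sum = 26 + 84 + 62 + 22 = 194
n = 4
Mean = 194/4 = 48.5000

Mean = 48.5000


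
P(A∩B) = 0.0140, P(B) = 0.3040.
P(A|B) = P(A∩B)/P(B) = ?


P(A|B) = 0.0140/0.3040 = 0.0461

P(A|B) = 0.0461


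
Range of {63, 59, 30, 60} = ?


Max = 63, Min = 30
Range = 63 - 30 = 33

Range = 33


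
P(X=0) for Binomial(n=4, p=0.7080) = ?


C(4,0) = 1
p^0 = 1.000000
(1-p)^4 = 0.007270
P = 1 * 1.000000 * 0.007270 = 0.0073

P(X=0) = 0.0073


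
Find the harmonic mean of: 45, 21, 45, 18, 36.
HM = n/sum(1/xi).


Sum of reciprocals = 1/45 + 1/21 + 1/45 + 1/18 + 1/36 = 0.175397
HM = 5/0.175397 = 28.5068

HM = 28.5068


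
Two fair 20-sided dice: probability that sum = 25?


Total outcomes = 20×20 = 400
Favorable (sum = 25): 16
P = 16/400 = 0.0400

P = 0.0400


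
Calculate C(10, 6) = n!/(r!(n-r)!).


C(10,6) = 10!/(6! × 4!)
= 3628800/(720 × 24)
= 210

C(10,6) = 210


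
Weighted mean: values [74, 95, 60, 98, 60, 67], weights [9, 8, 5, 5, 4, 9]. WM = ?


Numerator = 74*9 + 95*8 + 60*5 + 98*5 + 60*4 + 67*9 = 3059
Denominator = 9 + 8 + 5 + 5 + 4 + 9 = 40
WM = 3059/40 = 76.4750

WM = 76.4750


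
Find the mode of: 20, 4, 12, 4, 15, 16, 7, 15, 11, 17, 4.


Frequencies: 4:3, 7:1, 11:1, 12:1, 15:2, 16:1, 17:1, 20:1
Max frequency = 3
Mode = 4

Mode = 4


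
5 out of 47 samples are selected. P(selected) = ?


P = 5/47 = 0.1064

P = 0.1064


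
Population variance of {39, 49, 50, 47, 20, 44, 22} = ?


Mean = 38.7143
Squared deviations: 0.0816, 105.7959, 127.3673, 68.6531, 350.2245, 27.9388, 279.3673
Sum = 959.4286
Variance = 959.4286/7 = 137.0612

Variance = 137.0612


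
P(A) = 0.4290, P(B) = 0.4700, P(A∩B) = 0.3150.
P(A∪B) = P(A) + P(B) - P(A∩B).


P(A∪B) = 0.4290 + 0.4700 - 0.3150
= 0.8990 - 0.3150
= 0.5840

P(A∪B) = 0.5840


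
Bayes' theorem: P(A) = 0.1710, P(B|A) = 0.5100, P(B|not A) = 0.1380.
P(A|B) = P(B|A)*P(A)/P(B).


P(B) = P(B|A)*P(A) + P(B|A')*P(A')
= 0.5100*0.1710 + 0.1380*0.8290
= 0.087210 + 0.114402 = 0.201612
P(A|B) = 0.087210/0.201612 = 0.4326

P(A|B) = 0.4326


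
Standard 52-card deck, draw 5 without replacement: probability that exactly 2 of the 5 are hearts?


Hypergeometric: P(X=2) = C(13,2)·C(39,3) / C(52,5)
= 78 × 9139 / 2598960
= 712842/2598960 = 0.2743

P = 0.2743


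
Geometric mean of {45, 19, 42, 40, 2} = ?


Product = 45 × 19 × 42 × 40 × 2 = 2872800
GM = 2872800^(1/5) = 19.5732

GM = 19.5732


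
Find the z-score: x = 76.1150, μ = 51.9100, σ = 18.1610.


z = (76.1150 - 51.9100)/18.1610
= 24.2050/18.1610
= 1.3328

z = 1.3328


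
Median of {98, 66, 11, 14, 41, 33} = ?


Sorted: 11, 14, 33, 41, 66, 98
n = 6 (even)
Middle values: 33 and 41
Median = (33+41)/2 = 37.0000

Median = 37.0000


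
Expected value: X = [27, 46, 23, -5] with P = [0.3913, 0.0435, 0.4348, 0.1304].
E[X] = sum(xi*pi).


E[X] = 27*0.3913 + 46*0.0435 + 23*0.4348 - 5*0.1304
= 10.5651 + 2.0010 + 10.0004 - 0.6520
= 21.9145

E[X] = 21.9145


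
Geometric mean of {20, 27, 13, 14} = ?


Product = 20 × 27 × 13 × 14 = 98280
GM = 98280^(1/4) = 17.7058

GM = 17.7058


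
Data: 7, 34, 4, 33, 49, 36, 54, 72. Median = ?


Sorted: 4, 7, 33, 34, 36, 49, 54, 72
n = 8 (even)
Middle values: 34 and 36
Median = (34+36)/2 = 35.0000

Median = 35.0000


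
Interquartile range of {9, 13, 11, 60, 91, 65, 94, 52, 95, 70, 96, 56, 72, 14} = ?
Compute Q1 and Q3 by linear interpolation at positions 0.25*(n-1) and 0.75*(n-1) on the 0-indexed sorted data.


Sorted: 9, 11, 13, 14, 52, 56, 60, 65, 70, 72, 91, 94, 95, 96
Q1 (25th %ile) = 23.5000
Q3 (75th %ile) = 86.2500
IQR = 86.2500 - 23.5000 = 62.7500

IQR = 62.7500


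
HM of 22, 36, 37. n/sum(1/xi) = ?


Sum of reciprocals = 1/22 + 1/36 + 1/37 = 0.100259
HM = 3/0.100259 = 29.9224

HM = 29.9224


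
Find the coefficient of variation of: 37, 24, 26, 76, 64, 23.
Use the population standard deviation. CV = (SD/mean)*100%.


Mean = 41.6667
SD = 20.8380
CV = (20.8380/41.6667)*100 = 50.0112%

CV = 50.0112%


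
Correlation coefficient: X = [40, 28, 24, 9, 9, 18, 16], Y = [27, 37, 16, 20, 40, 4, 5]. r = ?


Mean X = 20.5714, Mean Y = 21.2857
SD X = 10.279760, SD Y = 13.220269
Cov = 18.122449
r = 18.122449/(10.279760*13.220269) = 0.1334

r = 0.1334


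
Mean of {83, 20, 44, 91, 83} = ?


Sum = 83 + 20 + 44 + 91 + 83 = 321
n = 5
Mean = 321/5 = 64.2000

Mean = 64.2000


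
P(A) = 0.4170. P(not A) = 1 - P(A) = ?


P(not A) = 1 - 0.4170 = 0.5830

P(not A) = 0.5830


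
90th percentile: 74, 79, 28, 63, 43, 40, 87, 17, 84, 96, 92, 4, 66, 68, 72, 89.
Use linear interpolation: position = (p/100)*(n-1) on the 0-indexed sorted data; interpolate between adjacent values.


Sorted: 4, 17, 28, 40, 43, 63, 66, 68, 72, 74, 79, 84, 87, 89, 92, 96
n = 16
Index = 90/100 * 15 = 13.5000
Lower = data[13] = 89, Upper = data[14] = 92
P90 = 89 + 0.5000*(3) = 90.5000

P90 = 90.5000


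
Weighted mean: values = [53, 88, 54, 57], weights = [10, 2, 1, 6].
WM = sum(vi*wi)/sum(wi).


Numerator = 53*10 + 88*2 + 54*1 + 57*6 = 1102
Denominator = 10 + 2 + 1 + 6 = 19
WM = 1102/19 = 58.0000

WM = 58.0000


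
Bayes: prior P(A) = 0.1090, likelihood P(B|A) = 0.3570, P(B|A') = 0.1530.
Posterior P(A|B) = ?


P(B) = P(B|A)*P(A) + P(B|A')*P(A')
= 0.3570*0.1090 + 0.1530*0.8910
= 0.038913 + 0.136323 = 0.175236
P(A|B) = 0.038913/0.175236 = 0.2221

P(A|B) = 0.2221


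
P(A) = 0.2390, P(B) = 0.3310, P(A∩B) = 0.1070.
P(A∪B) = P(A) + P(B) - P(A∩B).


P(A∪B) = 0.2390 + 0.3310 - 0.1070
= 0.5700 - 0.1070
= 0.4630

P(A∪B) = 0.4630


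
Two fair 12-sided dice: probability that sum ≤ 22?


Total outcomes = 12×12 = 144
Favorable (sum ≤ 22): 141
P = 141/144 = 0.9792

P = 0.9792


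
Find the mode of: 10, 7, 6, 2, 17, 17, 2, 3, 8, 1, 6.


Frequencies: 1:1, 2:2, 3:1, 6:2, 7:1, 8:1, 10:1, 17:2
Max frequency = 2
Mode = 2, 6, 17

Mode = 2, 6, 17


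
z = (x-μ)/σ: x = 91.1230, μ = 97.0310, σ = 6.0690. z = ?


z = (91.1230 - 97.0310)/6.0690
= -5.9080/6.0690
= -0.9735

z = -0.9735


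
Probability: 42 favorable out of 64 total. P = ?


P = 42/64 = 0.6562

P = 0.6562


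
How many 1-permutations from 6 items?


P(6,1) = 6!/5!
= 720/120
= 6

P(6,1) = 6


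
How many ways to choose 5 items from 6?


C(6,5) = 6!/(5! × 1!)
= 720/(120 × 1)
= 6

C(6,5) = 6


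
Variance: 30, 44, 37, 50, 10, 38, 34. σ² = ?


Mean = 34.7143
Squared deviations: 22.2245, 86.2245, 5.2245, 233.6531, 610.7959, 10.7959, 0.5102
Sum = 969.4286
Variance = 969.4286/7 = 138.4898

Variance = 138.4898


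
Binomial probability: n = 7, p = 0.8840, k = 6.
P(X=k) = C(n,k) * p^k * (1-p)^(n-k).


C(7,6) = 7
p^6 = 0.477214
(1-p)^1 = 0.116000
P = 7 * 0.477214 * 0.116000 = 0.3875

P(X=6) = 0.3875


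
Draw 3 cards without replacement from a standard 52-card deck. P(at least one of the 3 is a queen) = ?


P(at least one) = 1 - P(none)
P(none) = (48/52) × (47/51) × (46/50) = 0.782624
P(at least one) = 1 - 0.782624 = 0.2174

P = 0.2174


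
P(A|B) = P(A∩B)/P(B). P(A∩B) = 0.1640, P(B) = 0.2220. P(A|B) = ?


P(A|B) = 0.1640/0.2220 = 0.7387

P(A|B) = 0.7387


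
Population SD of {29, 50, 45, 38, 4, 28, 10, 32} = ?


Mean = 29.5000
Variance = 221.5000
SD = sqrt(221.5000) = 14.8829

SD = 14.8829


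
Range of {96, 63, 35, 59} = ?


Max = 96, Min = 35
Range = 96 - 35 = 61

Range = 61


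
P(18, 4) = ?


P(18,4) = 18!/14!
= 6402373705728000/87178291200
= 73440

P(18,4) = 73440


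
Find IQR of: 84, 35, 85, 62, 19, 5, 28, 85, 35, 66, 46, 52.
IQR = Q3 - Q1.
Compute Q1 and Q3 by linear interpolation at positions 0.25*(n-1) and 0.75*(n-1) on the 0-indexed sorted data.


Sorted: 5, 19, 28, 35, 35, 46, 52, 62, 66, 84, 85, 85
Q1 (25th %ile) = 33.2500
Q3 (75th %ile) = 70.5000
IQR = 70.5000 - 33.2500 = 37.2500

IQR = 37.2500


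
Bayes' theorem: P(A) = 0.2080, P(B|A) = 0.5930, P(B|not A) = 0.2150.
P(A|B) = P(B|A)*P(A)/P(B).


P(B) = P(B|A)*P(A) + P(B|A')*P(A')
= 0.5930*0.2080 + 0.2150*0.7920
= 0.123344 + 0.170280 = 0.293624
P(A|B) = 0.123344/0.293624 = 0.4201

P(A|B) = 0.4201


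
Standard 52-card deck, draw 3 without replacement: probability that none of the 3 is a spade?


P(no spades) = (39/52) × (38/51) × (37/50)
= 0.4135

P = 0.4135


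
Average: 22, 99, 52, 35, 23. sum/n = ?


Sum = 22 + 99 + 52 + 35 + 23 = 231
n = 5
Mean = 231/5 = 46.2000

Mean = 46.2000


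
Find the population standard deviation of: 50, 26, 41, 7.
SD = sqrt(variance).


Mean = 31.0000
Variance = 265.5000
SD = sqrt(265.5000) = 16.2942

SD = 16.2942


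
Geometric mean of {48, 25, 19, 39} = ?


Product = 48 × 25 × 19 × 39 = 889200
GM = 889200^(1/4) = 30.7079

GM = 30.7079


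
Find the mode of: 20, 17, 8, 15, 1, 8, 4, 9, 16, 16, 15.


Frequencies: 1:1, 4:1, 8:2, 9:1, 15:2, 16:2, 17:1, 20:1
Max frequency = 2
Mode = 8, 15, 16

Mode = 8, 15, 16


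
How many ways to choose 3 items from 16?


C(16,3) = 16!/(3! × 13!)
= 20922789888000/(6 × 6227020800)
= 560

C(16,3) = 560


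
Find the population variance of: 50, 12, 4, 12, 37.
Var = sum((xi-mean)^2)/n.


Mean = 23.0000
Squared deviations: 729.0000, 121.0000, 361.0000, 121.0000, 196.0000
Sum = 1528.0000
Variance = 1528.0000/5 = 305.6000

Variance = 305.6000


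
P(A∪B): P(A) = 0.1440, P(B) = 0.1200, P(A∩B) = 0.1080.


P(A∪B) = 0.1440 + 0.1200 - 0.1080
= 0.2640 - 0.1080
= 0.1560

P(A∪B) = 0.1560


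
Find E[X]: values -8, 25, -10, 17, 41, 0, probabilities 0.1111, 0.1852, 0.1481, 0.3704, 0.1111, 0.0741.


E[X] = -8*0.1111 + 25*0.1852 - 10*0.1481 + 17*0.3704 + 41*0.1111 + 0*0.0741
= -0.8888 + 4.6300 - 1.4810 + 6.2968 + 4.5551 + 0
= 13.1121

E[X] = 13.1121


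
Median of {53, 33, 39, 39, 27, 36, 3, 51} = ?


Sorted: 3, 27, 33, 36, 39, 39, 51, 53
n = 8 (even)
Middle values: 36 and 39
Median = (36+39)/2 = 37.5000

Median = 37.5000


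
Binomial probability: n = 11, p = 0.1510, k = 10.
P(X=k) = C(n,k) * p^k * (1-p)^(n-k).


C(11,10) = 11
p^10 = 6.162678e-09
(1-p)^1 = 0.849000
P = 11 * 6.162678e-09 * 0.849000 = 5.7553e-08

P(X=10) = 5.7553e-08


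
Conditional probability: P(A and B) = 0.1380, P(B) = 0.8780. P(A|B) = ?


P(A|B) = 0.1380/0.8780 = 0.1572

P(A|B) = 0.1572


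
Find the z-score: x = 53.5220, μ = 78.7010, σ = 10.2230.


z = (53.5220 - 78.7010)/10.2230
= -25.1790/10.2230
= -2.4630

z = -2.4630


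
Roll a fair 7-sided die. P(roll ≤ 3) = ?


Favorable outcomes (roll ≤ 3): 3
Total outcomes = 7
P = 3/7 = 0.4286

P = 0.4286


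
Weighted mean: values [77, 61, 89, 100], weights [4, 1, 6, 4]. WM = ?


Numerator = 77*4 + 61*1 + 89*6 + 100*4 = 1303
Denominator = 4 + 1 + 6 + 4 = 15
WM = 1303/15 = 86.8667

WM = 86.8667


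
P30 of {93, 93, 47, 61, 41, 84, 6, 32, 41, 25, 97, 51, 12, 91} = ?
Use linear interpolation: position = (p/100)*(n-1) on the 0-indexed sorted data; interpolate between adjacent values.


Sorted: 6, 12, 25, 32, 41, 41, 47, 51, 61, 84, 91, 93, 93, 97
n = 14
Index = 30/100 * 13 = 3.9000
Lower = data[3] = 32, Upper = data[4] = 41
P30 = 32 + 0.9000*(9) = 40.1000

P30 = 40.1000


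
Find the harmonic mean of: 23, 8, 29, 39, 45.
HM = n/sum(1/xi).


Sum of reciprocals = 1/23 + 1/8 + 1/29 + 1/39 + 1/45 = 0.250824
HM = 5/0.250824 = 19.9343

HM = 19.9343


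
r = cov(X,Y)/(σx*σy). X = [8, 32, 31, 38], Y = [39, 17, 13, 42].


Mean X = 27.2500, Mean Y = 27.7500
SD X = 11.431863, SD Y = 12.871966
Cov = -42.437500
r = -42.437500/(11.431863*12.871966) = -0.2884

r = -0.2884


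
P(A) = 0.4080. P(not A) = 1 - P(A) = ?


P(not A) = 1 - 0.4080 = 0.5920

P(not A) = 0.5920


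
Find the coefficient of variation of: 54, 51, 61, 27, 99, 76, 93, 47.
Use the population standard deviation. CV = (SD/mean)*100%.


Mean = 63.5000
SD = 22.7596
CV = (22.7596/63.5000)*100 = 35.8419%

CV = 35.8419%


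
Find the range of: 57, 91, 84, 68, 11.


Max = 91, Min = 11
Range = 91 - 11 = 80

Range = 80


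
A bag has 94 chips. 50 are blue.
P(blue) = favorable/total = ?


P = 50/94 = 0.5319

P = 0.5319


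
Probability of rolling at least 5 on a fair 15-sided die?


Favorable outcomes (roll ≥ 5): 11
Total outcomes = 15
P = 11/15 = 0.7333

P = 0.7333


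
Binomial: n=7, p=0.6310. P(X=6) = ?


C(7,6) = 7
p^6 = 0.063121
(1-p)^1 = 0.369000
P = 7 * 0.063121 * 0.369000 = 0.1630

P(X=6) = 0.1630


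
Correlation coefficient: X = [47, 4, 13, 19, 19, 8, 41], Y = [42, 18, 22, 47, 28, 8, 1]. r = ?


Mean X = 21.5714, Mean Y = 23.7143
SD X = 15.136117, SD Y = 15.553725
Cov = 40.163265
r = 40.163265/(15.136117*15.553725) = 0.1706

r = 0.1706


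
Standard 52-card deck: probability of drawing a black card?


26 black cards in 52 cards
P = 26/52 = 0.5000

P = 0.5000


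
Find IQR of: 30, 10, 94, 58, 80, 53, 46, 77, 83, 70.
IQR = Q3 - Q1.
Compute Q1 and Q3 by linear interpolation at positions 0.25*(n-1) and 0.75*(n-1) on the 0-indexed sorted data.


Sorted: 10, 30, 46, 53, 58, 70, 77, 80, 83, 94
Q1 (25th %ile) = 47.7500
Q3 (75th %ile) = 79.2500
IQR = 79.2500 - 47.7500 = 31.5000

IQR = 31.5000


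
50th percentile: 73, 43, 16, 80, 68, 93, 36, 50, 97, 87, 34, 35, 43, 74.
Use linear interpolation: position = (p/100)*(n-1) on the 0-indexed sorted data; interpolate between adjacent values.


Sorted: 16, 34, 35, 36, 43, 43, 50, 68, 73, 74, 80, 87, 93, 97
n = 14
Index = 50/100 * 13 = 6.5000
Lower = data[6] = 50, Upper = data[7] = 68
P50 = 50 + 0.5000*(18) = 59.0000

P50 = 59.0000


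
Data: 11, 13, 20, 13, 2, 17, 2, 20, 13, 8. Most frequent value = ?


Frequencies: 2:2, 8:1, 11:1, 13:3, 17:1, 20:2
Max frequency = 3
Mode = 13

Mode = 13


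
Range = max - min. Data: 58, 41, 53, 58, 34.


Max = 58, Min = 34
Range = 58 - 34 = 24

Range = 24


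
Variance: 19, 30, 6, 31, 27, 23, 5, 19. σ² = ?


Mean = 20.0000
Squared deviations: 1.0000, 100.0000, 196.0000, 121.0000, 49.0000, 9.0000, 225.0000, 1.0000
Sum = 702.0000
Variance = 702.0000/8 = 87.7500

Variance = 87.7500


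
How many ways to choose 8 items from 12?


C(12,8) = 12!/(8! × 4!)
= 479001600/(40320 × 24)
= 495

C(12,8) = 495


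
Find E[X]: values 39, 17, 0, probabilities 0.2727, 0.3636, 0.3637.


E[X] = 39*0.2727 + 17*0.3636 + 0*0.3637
= 10.6353 + 6.1812 + 0
= 16.8165

E[X] = 16.8165


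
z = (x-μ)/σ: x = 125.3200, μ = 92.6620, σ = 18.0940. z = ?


z = (125.3200 - 92.6620)/18.0940
= 32.6580/18.0940
= 1.8049

z = 1.8049


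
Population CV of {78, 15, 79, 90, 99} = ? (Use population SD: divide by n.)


Mean = 72.2000
SD = 29.6203
CV = (29.6203/72.2000)*100 = 41.0253%

CV = 41.0253%


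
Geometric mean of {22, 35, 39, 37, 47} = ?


Product = 22 × 35 × 39 × 37 × 47 = 52222170
GM = 52222170^(1/5) = 34.9600

GM = 34.9600


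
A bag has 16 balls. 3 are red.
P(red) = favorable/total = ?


P = 3/16 = 0.1875

P = 0.1875


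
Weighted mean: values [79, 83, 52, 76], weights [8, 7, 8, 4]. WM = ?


Numerator = 79*8 + 83*7 + 52*8 + 76*4 = 1933
Denominator = 8 + 7 + 8 + 4 = 27
WM = 1933/27 = 71.5926

WM = 71.5926


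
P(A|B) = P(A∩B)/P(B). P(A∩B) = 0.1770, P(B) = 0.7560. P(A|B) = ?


P(A|B) = 0.1770/0.7560 = 0.2341

P(A|B) = 0.2341


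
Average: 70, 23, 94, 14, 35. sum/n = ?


Sum = 70 + 23 + 94 + 14 + 35 = 236
n = 5
Mean = 236/5 = 47.2000

Mean = 47.2000


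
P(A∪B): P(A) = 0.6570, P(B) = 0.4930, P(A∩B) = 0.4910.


P(A∪B) = 0.6570 + 0.4930 - 0.4910
= 1.1500 - 0.4910
= 0.6590

P(A∪B) = 0.6590


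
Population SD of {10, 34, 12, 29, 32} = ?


Mean = 23.4000
Variance = 105.4400
SD = sqrt(105.4400) = 10.2684

SD = 10.2684


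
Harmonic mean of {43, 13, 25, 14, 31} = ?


Sum of reciprocals = 1/43 + 1/13 + 1/25 + 1/14 + 1/31 = 0.243866
HM = 5/0.243866 = 20.5031

HM = 20.5031


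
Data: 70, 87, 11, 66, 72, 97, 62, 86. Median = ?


Sorted: 11, 62, 66, 70, 72, 86, 87, 97
n = 8 (even)
Middle values: 70 and 72
Median = (70+72)/2 = 71.0000

Median = 71.0000


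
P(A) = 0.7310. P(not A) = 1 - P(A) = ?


P(not A) = 1 - 0.7310 = 0.2690

P(not A) = 0.2690


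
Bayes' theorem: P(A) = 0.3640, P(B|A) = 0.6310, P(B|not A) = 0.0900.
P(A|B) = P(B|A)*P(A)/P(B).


P(B) = P(B|A)*P(A) + P(B|A')*P(A')
= 0.6310*0.3640 + 0.0900*0.6360
= 0.229684 + 0.057240 = 0.286924
P(A|B) = 0.229684/0.286924 = 0.8005

P(A|B) = 0.8005


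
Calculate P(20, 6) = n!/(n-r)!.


P(20,6) = 20!/14!
= 2432902008176640000/87178291200
= 27907200

P(20,6) = 27907200


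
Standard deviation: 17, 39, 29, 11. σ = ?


Mean = 24.0000
Variance = 117.0000
SD = sqrt(117.0000) = 10.8167

SD = 10.8167


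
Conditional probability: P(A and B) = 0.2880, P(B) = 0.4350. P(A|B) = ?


P(A|B) = 0.2880/0.4350 = 0.6621

P(A|B) = 0.6621


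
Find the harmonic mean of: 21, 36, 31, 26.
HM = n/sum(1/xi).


Sum of reciprocals = 1/21 + 1/36 + 1/31 + 1/26 = 0.146116
HM = 4/0.146116 = 27.3754

HM = 27.3754


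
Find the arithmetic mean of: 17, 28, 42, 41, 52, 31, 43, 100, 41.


Sum = 17 + 28 + 42 + 41 + 52 + 31 + 43 + 100 + 41 = 395
n = 9
Mean = 395/9 = 43.8889

Mean = 43.8889


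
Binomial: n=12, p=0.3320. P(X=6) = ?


C(12,6) = 924
p^6 = 0.001339
(1-p)^6 = 0.088850
P = 924 * 0.001339 * 0.088850 = 0.1099

P(X=6) = 0.1099


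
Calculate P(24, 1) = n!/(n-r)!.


P(24,1) = 24!/23!
= 620448401733239439360000/25852016738884976640000
= 24

P(24,1) = 24


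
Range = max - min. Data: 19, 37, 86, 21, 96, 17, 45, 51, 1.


Max = 96, Min = 1
Range = 96 - 1 = 95

Range = 95


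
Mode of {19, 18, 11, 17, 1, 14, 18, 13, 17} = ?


Frequencies: 1:1, 11:1, 13:1, 14:1, 17:2, 18:2, 19:1
Max frequency = 2
Mode = 17, 18

Mode = 17, 18


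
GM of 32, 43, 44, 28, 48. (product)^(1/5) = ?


Product = 32 × 43 × 44 × 28 × 48 = 81371136
GM = 81371136^(1/5) = 38.2027

GM = 38.2027


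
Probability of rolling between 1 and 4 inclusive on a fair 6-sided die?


Favorable outcomes (1 ≤ roll ≤ 4): 4
Total outcomes = 6
P = 4/6 = 0.6667

P = 0.6667


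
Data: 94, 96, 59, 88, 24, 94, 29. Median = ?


Sorted: 24, 29, 59, 88, 94, 94, 96
n = 7 (odd)
Middle value = 88

Median = 88


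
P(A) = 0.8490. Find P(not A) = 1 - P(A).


P(not A) = 1 - 0.8490 = 0.1510

P(not A) = 0.1510


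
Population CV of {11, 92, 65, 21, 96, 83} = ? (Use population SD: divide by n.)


Mean = 61.3333
SD = 33.6287
CV = (33.6287/61.3333)*100 = 54.8294%

CV = 54.8294%


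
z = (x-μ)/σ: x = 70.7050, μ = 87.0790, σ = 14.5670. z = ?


z = (70.7050 - 87.0790)/14.5670
= -16.3740/14.5670
= -1.1240

z = -1.1240


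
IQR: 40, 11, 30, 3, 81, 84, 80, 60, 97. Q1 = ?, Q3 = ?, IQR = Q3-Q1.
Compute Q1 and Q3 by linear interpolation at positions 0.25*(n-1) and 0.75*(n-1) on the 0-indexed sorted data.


Sorted: 3, 11, 30, 40, 60, 80, 81, 84, 97
Q1 (25th %ile) = 30.0000
Q3 (75th %ile) = 81.0000
IQR = 81.0000 - 30.0000 = 51.0000

IQR = 51.0000


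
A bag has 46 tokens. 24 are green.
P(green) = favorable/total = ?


P = 24/46 = 0.5217

P = 0.5217


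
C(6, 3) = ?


C(6,3) = 6!/(3! × 3!)
= 720/(6 × 6)
= 20

C(6,3) = 20


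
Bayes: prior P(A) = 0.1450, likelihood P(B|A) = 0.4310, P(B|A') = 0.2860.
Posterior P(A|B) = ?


P(B) = P(B|A)*P(A) + P(B|A')*P(A')
= 0.4310*0.1450 + 0.2860*0.8550
= 0.062495 + 0.244530 = 0.307025
P(A|B) = 0.062495/0.307025 = 0.2036

P(A|B) = 0.2036


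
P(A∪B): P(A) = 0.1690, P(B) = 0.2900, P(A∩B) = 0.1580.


P(A∪B) = 0.1690 + 0.2900 - 0.1580
= 0.4590 - 0.1580
= 0.3010

P(A∪B) = 0.3010


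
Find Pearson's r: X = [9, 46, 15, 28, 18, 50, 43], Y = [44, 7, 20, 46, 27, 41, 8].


Mean X = 29.8571, Mean Y = 27.5714
SD X = 15.301060, SD Y = 15.370260
Cov = -82.346939
r = -82.346939/(15.301060*15.370260) = -0.3501

r = -0.3501


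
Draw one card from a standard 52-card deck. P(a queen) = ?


4 queens in 52 cards
P = 4/52 = 0.0769

P = 0.0769


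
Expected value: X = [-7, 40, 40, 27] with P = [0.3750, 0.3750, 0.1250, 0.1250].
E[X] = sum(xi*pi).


E[X] = -7*0.3750 + 40*0.3750 + 40*0.1250 + 27*0.1250
= -2.6250 + 15.0000 + 5.0000 + 3.3750
= 20.7500

E[X] = 20.7500


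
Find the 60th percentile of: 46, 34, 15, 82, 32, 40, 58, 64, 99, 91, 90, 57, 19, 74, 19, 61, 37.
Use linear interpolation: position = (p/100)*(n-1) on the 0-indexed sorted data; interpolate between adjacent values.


Sorted: 15, 19, 19, 32, 34, 37, 40, 46, 57, 58, 61, 64, 74, 82, 90, 91, 99
n = 17
Index = 60/100 * 16 = 9.6000
Lower = data[9] = 58, Upper = data[10] = 61
P60 = 58 + 0.6000*(3) = 59.8000

P60 = 59.8000


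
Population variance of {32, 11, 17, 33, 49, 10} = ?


Mean = 25.3333
Squared deviations: 44.4444, 205.4444, 69.4444, 58.7778, 560.1111, 235.1111
Sum = 1173.3333
Variance = 1173.3333/6 = 195.5556

Variance = 195.5556


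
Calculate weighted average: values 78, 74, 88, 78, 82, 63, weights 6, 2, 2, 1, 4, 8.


Numerator = 78*6 + 74*2 + 88*2 + 78*1 + 82*4 + 63*8 = 1702
Denominator = 6 + 2 + 2 + 1 + 4 + 8 = 23
WM = 1702/23 = 74.0000

WM = 74.0000


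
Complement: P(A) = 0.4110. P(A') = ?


P(not A) = 1 - 0.4110 = 0.5890

P(not A) = 0.5890


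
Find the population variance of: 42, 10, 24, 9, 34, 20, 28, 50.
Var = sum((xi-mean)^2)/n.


Mean = 27.1250
Squared deviations: 221.2656, 293.2656, 9.7656, 328.5156, 47.2656, 50.7656, 0.7656, 523.2656
Sum = 1474.8750
Variance = 1474.8750/8 = 184.3594

Variance = 184.3594


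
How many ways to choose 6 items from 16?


C(16,6) = 16!/(6! × 10!)
= 20922789888000/(720 × 3628800)
= 8008

C(16,6) = 8008


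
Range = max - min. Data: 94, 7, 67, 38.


Max = 94, Min = 7
Range = 94 - 7 = 87

Range = 87


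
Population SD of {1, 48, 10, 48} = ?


Mean = 26.7500
Variance = 461.6875
SD = sqrt(461.6875) = 21.4869

SD = 21.4869


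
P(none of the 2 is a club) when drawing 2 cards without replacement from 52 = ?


P(no clubs) = (39/52) × (38/51)
= 0.5588

P = 0.5588


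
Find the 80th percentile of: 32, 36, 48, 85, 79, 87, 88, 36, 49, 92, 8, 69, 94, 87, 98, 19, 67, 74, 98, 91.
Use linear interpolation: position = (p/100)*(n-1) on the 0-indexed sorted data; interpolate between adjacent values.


Sorted: 8, 19, 32, 36, 36, 48, 49, 67, 69, 74, 79, 85, 87, 87, 88, 91, 92, 94, 98, 98
n = 20
Index = 80/100 * 19 = 15.2000
Lower = data[15] = 91, Upper = data[16] = 92
P80 = 91 + 0.2000*(1) = 91.2000

P80 = 91.2000


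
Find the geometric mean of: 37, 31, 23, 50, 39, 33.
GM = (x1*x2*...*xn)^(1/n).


Product = 37 × 31 × 23 × 50 × 39 × 33 = 1697617350
GM = 1697617350^(1/6) = 34.5388

GM = 34.5388


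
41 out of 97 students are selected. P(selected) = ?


P = 41/97 = 0.4227

P = 0.4227


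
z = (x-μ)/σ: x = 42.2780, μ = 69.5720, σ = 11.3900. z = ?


z = (42.2780 - 69.5720)/11.3900
= -27.2940/11.3900
= -2.3963

z = -2.3963


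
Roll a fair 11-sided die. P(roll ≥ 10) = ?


Favorable outcomes (roll ≥ 10): 2
Total outcomes = 11
P = 2/11 = 0.1818

P = 0.1818


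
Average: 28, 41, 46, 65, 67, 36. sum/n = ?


Sum = 28 + 41 + 46 + 65 + 67 + 36 = 283
n = 6
Mean = 283/6 = 47.1667

Mean = 47.1667


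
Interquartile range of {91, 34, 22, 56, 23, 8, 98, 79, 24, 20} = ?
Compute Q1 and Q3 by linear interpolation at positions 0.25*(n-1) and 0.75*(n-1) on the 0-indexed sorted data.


Sorted: 8, 20, 22, 23, 24, 34, 56, 79, 91, 98
Q1 (25th %ile) = 22.2500
Q3 (75th %ile) = 73.2500
IQR = 73.2500 - 22.2500 = 51.0000

IQR = 51.0000


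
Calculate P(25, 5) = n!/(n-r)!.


P(25,5) = 25!/20!
= 15511210043330985984000000/2432902008176640000
= 6375600

P(25,5) = 6375600


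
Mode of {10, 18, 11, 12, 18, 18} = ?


Frequencies: 10:1, 11:1, 12:1, 18:3
Max frequency = 3
Mode = 18

Mode = 18


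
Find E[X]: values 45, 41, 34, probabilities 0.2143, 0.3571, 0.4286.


E[X] = 45*0.2143 + 41*0.3571 + 34*0.4286
= 9.6435 + 14.6411 + 14.5724
= 38.8570

E[X] = 38.8570


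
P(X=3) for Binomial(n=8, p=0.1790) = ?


C(8,3) = 56
p^3 = 0.005735
(1-p)^5 = 0.373006
P = 56 * 0.005735 * 0.373006 = 0.1198

P(X=3) = 0.1198


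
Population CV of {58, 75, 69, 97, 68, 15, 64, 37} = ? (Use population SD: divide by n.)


Mean = 60.3750
SD = 23.2160
CV = (23.2160/60.3750)*100 = 38.4531%

CV = 38.4531%


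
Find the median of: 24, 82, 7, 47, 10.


Sorted: 7, 10, 24, 47, 82
n = 5 (odd)
Middle value = 24

Median = 24


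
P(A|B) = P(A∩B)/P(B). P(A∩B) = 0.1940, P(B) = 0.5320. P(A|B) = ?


P(A|B) = 0.1940/0.5320 = 0.3647

P(A|B) = 0.3647


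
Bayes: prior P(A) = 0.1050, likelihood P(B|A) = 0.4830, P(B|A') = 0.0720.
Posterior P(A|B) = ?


P(B) = P(B|A)*P(A) + P(B|A')*P(A')
= 0.4830*0.1050 + 0.0720*0.8950
= 0.050715 + 0.064440 = 0.115155
P(A|B) = 0.050715/0.115155 = 0.4404

P(A|B) = 0.4404


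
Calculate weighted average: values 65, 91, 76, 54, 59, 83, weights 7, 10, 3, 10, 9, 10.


Numerator = 65*7 + 91*10 + 76*3 + 54*10 + 59*9 + 83*10 = 3494
Denominator = 7 + 10 + 3 + 10 + 9 + 10 = 49
WM = 3494/49 = 71.3061

WM = 71.3061


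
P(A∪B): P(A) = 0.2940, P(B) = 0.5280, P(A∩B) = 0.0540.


P(A∪B) = 0.2940 + 0.5280 - 0.0540
= 0.8220 - 0.0540
= 0.7680

P(A∪B) = 0.7680


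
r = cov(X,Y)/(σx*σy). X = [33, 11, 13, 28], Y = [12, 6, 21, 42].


Mean X = 21.2500, Mean Y = 20.2500
SD X = 9.443913, SD Y = 13.645054
Cov = 47.437500
r = 47.437500/(9.443913*13.645054) = 0.3681

r = 0.3681


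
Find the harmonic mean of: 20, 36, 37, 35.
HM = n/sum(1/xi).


Sum of reciprocals = 1/20 + 1/36 + 1/37 + 1/35 = 0.133376
HM = 4/0.133376 = 29.9904

HM = 29.9904


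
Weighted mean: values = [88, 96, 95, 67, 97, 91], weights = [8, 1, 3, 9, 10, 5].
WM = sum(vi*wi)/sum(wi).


Numerator = 88*8 + 96*1 + 95*3 + 67*9 + 97*10 + 91*5 = 3113
Denominator = 8 + 1 + 3 + 9 + 10 + 5 = 36
WM = 3113/36 = 86.4722

WM = 86.4722


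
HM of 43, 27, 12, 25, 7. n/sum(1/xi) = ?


Sum of reciprocals = 1/43 + 1/27 + 1/12 + 1/25 + 1/7 = 0.326483
HM = 5/0.326483 = 15.3147

HM = 15.3147


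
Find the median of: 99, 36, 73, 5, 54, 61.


Sorted: 5, 36, 54, 61, 73, 99
n = 6 (even)
Middle values: 54 and 61
Median = (54+61)/2 = 57.5000

Median = 57.5000


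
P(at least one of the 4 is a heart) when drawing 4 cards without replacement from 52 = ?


P(at least one) = 1 - P(none)
P(none) = (39/52) × (38/51) × (37/50) × (36/49) = 0.303818
P(at least one) = 1 - 0.303818 = 0.6962

P = 0.6962


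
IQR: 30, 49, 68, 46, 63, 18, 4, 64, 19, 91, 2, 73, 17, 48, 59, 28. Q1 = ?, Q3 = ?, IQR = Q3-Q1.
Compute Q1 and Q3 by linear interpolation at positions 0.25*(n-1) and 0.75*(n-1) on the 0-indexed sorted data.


Sorted: 2, 4, 17, 18, 19, 28, 30, 46, 48, 49, 59, 63, 64, 68, 73, 91
Q1 (25th %ile) = 18.7500
Q3 (75th %ile) = 63.2500
IQR = 63.2500 - 18.7500 = 44.5000

IQR = 44.5000


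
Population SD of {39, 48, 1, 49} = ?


Mean = 34.2500
Variance = 383.6875
SD = sqrt(383.6875) = 19.5879

SD = 19.5879


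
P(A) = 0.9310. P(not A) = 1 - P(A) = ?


P(not A) = 1 - 0.9310 = 0.0690

P(not A) = 0.0690


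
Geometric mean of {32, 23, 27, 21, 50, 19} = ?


Product = 32 × 23 × 27 × 21 × 50 × 19 = 396446400
GM = 396446400^(1/6) = 27.1038

GM = 27.1038


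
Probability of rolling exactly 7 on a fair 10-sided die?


Favorable outcomes (roll = 7): 1
Total outcomes = 10
P = 1/10 = 0.1000

P = 0.1000


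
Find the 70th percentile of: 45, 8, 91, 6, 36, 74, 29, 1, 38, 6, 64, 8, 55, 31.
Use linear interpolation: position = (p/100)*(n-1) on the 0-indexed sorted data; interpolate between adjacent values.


Sorted: 1, 6, 6, 8, 8, 29, 31, 36, 38, 45, 55, 64, 74, 91
n = 14
Index = 70/100 * 13 = 9.1000
Lower = data[9] = 45, Upper = data[10] = 55
P70 = 45 + 0.1000*(10) = 46.0000

P70 = 46.0000


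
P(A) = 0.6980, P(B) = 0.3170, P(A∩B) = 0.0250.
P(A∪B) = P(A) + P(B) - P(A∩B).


P(A∪B) = 0.6980 + 0.3170 - 0.0250
= 1.0150 - 0.0250
= 0.9900

P(A∪B) = 0.9900


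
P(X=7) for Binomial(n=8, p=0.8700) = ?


C(8,7) = 8
p^7 = 0.377255
(1-p)^1 = 0.130000
P = 8 * 0.377255 * 0.130000 = 0.3923

P(X=7) = 0.3923


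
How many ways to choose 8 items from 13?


C(13,8) = 13!/(8! × 5!)
= 6227020800/(40320 × 120)
= 1287

C(13,8) = 1287


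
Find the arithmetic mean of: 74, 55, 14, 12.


Sum = 74 + 55 + 14 + 12 = 155
n = 4
Mean = 155/4 = 38.7500

Mean = 38.7500


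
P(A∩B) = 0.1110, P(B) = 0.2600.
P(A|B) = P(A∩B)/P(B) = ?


P(A|B) = 0.1110/0.2600 = 0.4269

P(A|B) = 0.4269


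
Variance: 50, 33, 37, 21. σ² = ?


Mean = 35.2500
Squared deviations: 217.5625, 5.0625, 3.0625, 203.0625
Sum = 428.7500
Variance = 428.7500/4 = 107.1875

Variance = 107.1875


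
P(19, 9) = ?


P(19,9) = 19!/10!
= 121645100408832000/3628800
= 33522128640

P(19,9) = 33522128640


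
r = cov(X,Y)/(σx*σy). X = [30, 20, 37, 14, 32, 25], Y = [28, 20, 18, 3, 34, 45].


Mean X = 26.3333, Mean Y = 24.6667
SD X = 7.673910, SD Y = 13.211947
Cov = 43.944444
r = 43.944444/(7.673910*13.211947) = 0.4334

r = 0.4334
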